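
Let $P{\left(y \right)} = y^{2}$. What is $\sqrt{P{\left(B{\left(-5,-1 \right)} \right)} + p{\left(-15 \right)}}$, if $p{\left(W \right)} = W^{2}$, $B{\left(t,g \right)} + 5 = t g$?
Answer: $15$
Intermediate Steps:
$B{\left(t,g \right)} = -5 + g t$ ($B{\left(t,g \right)} = -5 + t g = -5 + g t$)
$\sqrt{P{\left(B{\left(-5,-1 \right)} \right)} + p{\left(-15 \right)}} = \sqrt{\left(-5 - -5\right)^{2} + \left(-15\right)^{2}} = \sqrt{\left(-5 + 5\right)^{2} + 225} = \sqrt{0^{2} + 225} = \sqrt{0 + 225} = \sqrt{225} = 15$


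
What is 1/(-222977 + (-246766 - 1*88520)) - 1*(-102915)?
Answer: 57453636644/558263 ≈ 1.0292e+5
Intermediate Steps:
1/(-222977 + (-246766 - 1*88520)) - 1*(-102915) = 1/(-222977 + (-246766 - 88520)) + 102915 = 1/(-222977 - 335286) + 102915 = 1/(-558263) + 102915 = -1/558263 + 102915 = 57453636644/558263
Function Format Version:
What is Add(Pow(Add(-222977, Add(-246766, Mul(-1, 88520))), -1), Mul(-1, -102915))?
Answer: Rational(57453636644, 558263) ≈ 1.0292e+5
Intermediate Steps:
Add(Pow(Add(-222977, Add(-246766, Mul(-1, 88520))), -1), Mul(-1, -102915)) = Add(Pow(Add(-222977, Add(-246766, -88520)), -1), 102915) = Add(Pow(Add(-222977, -335286), -1), 102915) = Add(Pow(-558263, -1), 102915) = Add(Rational(-1, 558263), 102915) = Rational(57453636644, 558263)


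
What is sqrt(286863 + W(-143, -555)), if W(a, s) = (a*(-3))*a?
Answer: 2*sqrt(56379) ≈ 474.89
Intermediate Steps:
W(a, s) = -3*a**2 (W(a, s) = (-3*a)*a = -3*a**2)
sqrt(286863 + W(-143, -555)) = sqrt(286863 - 3*(-143)**2) = sqrt(286863 - 3*20449) = sqrt(286863 - 61347) = sqrt(225516) = 2*sqrt(56379)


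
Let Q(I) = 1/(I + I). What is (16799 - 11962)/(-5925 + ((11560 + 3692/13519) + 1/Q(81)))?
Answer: 65391403/78373335 ≈ 0.83436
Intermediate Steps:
Q(I) = 1/(2*I)
(16799 - 11962)/(-5925 + ((11560 + 3692/13519) + 1/Q(81))) = (16799 - 11962)/(-5925 + ((11560 + 3692/13519) + 1/((½)/81))) = 4837/(-5925 + ((11560 + 3692*(1/13519)) + 1/((½)*(1/81)))) = 4837/(-5925 + ((11560 + 3692/13519) + 1/(1/162))) = 4837/(-5925 + (156283332/13519 + 162)) = 4837/(-5925 + 158473410/13519) = 4837/(78373335/13519) = 4837*(13519/78373335) = 65391403/78373335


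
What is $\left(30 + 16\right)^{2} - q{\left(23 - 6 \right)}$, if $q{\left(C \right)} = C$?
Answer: $2099$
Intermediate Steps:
$\left(30 + 16\right)^{2} - q{\left(23 - 6 \right)} = \left(30 + 16\right)^{2} - \left(23 - 6\right) = 46^{2} - \left(23 - 6\right) = 2116 - 17 = 2099$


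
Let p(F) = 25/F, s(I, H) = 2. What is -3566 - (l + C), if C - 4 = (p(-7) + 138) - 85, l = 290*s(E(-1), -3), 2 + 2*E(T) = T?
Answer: -29396/7 ≈ -4199.4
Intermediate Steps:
E(T) = -1 + T/2
l = 580 (l = 290*2 = 580)
C = 374/7 (C = 4 + ((25/(-7) + 138) - 85) = 4 + ((25*(-1/7) + 138) - 85) = 4 + ((-25/7 + 138) - 85) = 4 + (941/7 - 85) = 4 + 346/7 = 374/7 ≈ 53.429)
-3566 - (l + C) = -3566 - (580 + 374/7) = -3566 - 1*4434/7 = -3566 - 4434/7 = -29396/7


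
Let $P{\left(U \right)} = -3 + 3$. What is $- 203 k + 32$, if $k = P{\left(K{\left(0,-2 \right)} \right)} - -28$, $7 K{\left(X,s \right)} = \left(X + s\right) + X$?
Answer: $-5652$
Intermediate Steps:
$K{\left(X,s \right)} = \frac{s}{7} + \frac{2 X}{7}$ ($K{\left(X,s \right)} = \frac{\left(X + s\right) + X}{7} = \frac{s + 2 X}{7} = \frac{s}{7} + \frac{2 X}{7}$)
$P{\left(U \right)} = 0$
$k = 28$ ($k = 0 - -28 = 0 + 28 = 28$)
$- 203 k + 32 = \left(-203\right) 28 + 32 = -5684 + 32 = -5652$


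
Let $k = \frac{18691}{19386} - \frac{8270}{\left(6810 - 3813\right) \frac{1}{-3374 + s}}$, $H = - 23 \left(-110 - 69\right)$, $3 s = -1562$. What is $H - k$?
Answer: $- \frac{42806730397}{6455538} \approx -6631.0$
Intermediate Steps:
$s = - \frac{1562}{3}$ ($s = \frac{1}{3} \left(-1562\right) = - \frac{1562}{3} \approx -520.67$)
$H = 4117$ ($H = \left(-23\right) \left(-179\right) = 4117$)
$k = \frac{69384180343}{6455538}$ ($k = \frac{18691}{19386} - \frac{8270}{\left(6810 - 3813\right) \frac{1}{-3374 - \frac{1562}{3}}} = 18691 \cdot \frac{1}{19386} - \frac{8270}{2997 \frac{1}{- \frac{11684}{3}}} = \frac{18691}{19386} - \frac{8270}{2997 \left(- \frac{3}{11684}\right)} = \frac{18691}{19386} - \frac{8270}{- \frac{8991}{11684}} = \frac{18691}{19386} - - \frac{96626680}{8991} = \frac{18691}{19386} + \frac{96626680}{8991} = \frac{69384180343}{6455538} \approx 10748.0$)
$H - k = 4117 - \frac{69384180343}{6455538} = - \frac{42806730397}{6455538}$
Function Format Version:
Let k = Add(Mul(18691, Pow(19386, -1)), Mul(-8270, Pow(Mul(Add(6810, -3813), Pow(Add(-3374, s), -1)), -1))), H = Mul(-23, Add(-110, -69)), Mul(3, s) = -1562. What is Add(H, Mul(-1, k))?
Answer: Rational(-42806730397, 6455538) ≈ -6631.0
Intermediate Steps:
s = Rational(-1562, 3) (s = Mul(Rational(1, 3), -1562) = Rational(-1562, 3) ≈ -520.67)
H = 4117 (H = Mul(-23, -179) = 4117)
k = Rational(69384180343, 6455538) (k = Add(Mul(18691, Pow(19386, -1)), Mul(-8270, Pow(Mul(Add(6810, -3813), Pow(Add(-3374, Rational(-1562, 3)), -1)), -1))) = Add(Mul(18691, Rational(1, 19386)), Mul(-8270, Pow(Mul(2997, Pow(Rational(-11684, 3), -1)), -1))) = Add(Rational(18691, 19386), Mul(-8270, Pow(Mul(2997, Rational(-3, 11684)), -1))) = Add(Rational(18691, 19386), Mul(-8270, Pow(Rational(-8991, 11684), -1))) = Add(Rational(18691, 19386), Mul(-8270, Rational(-11684, 8991))) = Add(Rational(18691, 19386), Rational(96626680, 8991)) = Rational(69384180343, 6455538) ≈ 10748.)
Add(H, Mul(-1, k)) = Add(4117, Mul(-1, Rational(69384180343, 6455538))) = Add(4117, Rational(-69384180343, 6455538)) = Rational(-42806730397, 6455538)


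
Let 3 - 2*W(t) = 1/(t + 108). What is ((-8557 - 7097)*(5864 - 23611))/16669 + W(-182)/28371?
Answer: 1166505093117691/69991597452 ≈ 16666.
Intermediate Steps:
W(t) = 3/2 - 1/(2*(108 + t)) (W(t) = 3/2 - 1/(2*(t + 108)) = 3/2 - 1/(2*(108 + t)))
((-8557 - 7097)*(5864 - 23611))/16669 + W(-182)/28371 = ((-8557 - 7097)*(5864 - 23611))/16669 + ((323 + 3*(-182))/(2*(108 - 182)))/28371 = -15654*(-17747)*(1/16669) + ((1/2)*(323 - 546)/(-74))*(1/28371) = 277811538*(1/16669) + ((1/2)*(-1/74)*(-223))*(1/28371) = 277811538/16669 + (223/148)*(1/28371) = 277811538/16669 + 223/4198908 = 1166505093117691/69991597452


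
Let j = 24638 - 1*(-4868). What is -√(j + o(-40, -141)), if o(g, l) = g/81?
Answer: -√2389946/9 ≈ -171.77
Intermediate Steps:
o(g, l) = g/81 (o(g, l) = g*(1/81) = g/81)
j = 29506 (j = 24638 + 4868 = 29506)
-√(j + o(-40, -141)) = -√(29506 + (1/81)*(-40)) = -√(29506 - 40/81) = -√(2389946/81) = -√2389946/9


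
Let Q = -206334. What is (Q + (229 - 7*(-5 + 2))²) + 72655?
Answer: -71179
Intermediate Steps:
(Q + (229 - 7*(-5 + 2))²) + 72655 = (-206334 + (229 - 7*(-5 + 2))²) + 72655 = (-206334 + (229 - 7*(-3))²) + 72655 = (-206334 + (229 + 21)²) + 72655 = (-206334 + 250²) + 72655 = (-206334 + 62500) + 72655 = -143834 + 72655 = -71179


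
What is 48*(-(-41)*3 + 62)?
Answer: 8880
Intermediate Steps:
48*(-(-41)*3 + 62) = 48*(-41*(-3) + 62) = 48*(123 + 62) = 48*185 = 8880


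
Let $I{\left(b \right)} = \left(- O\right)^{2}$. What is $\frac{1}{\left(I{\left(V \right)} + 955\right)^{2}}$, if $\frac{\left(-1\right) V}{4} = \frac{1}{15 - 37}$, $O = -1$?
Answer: $\frac{1}{913936} \approx 1.0942 \cdot 10^{-6}$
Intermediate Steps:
$V = \frac{2}{11}$ ($V = - \frac{4}{15 - 37} = - \frac{4}{-22} = \left(-4\right) \left(- \frac{1}{22}\right) = \frac{2}{11} \approx 0.18182$)
$I{\left(b \right)} = 1$ ($I{\left(b \right)} = \left(\left(-1\right) \left(-1\right)\right)^{2} = 1^{2} = 1$)
$\frac{1}{\left(I{\left(V \right)} + 955\right)^{2}} = \frac{1}{\left(1 + 955\right)^{2}} = \frac{1}{956^{2}} = \frac{1}{913936}$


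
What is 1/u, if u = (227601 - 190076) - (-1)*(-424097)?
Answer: -1/386572 ≈ -2.5868e-6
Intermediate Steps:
u = -386572 (u = 37525 - 1*424097 = 37525 - 424097 = -386572)
1/u = 1/(-386572) = -1/386572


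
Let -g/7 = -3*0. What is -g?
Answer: 0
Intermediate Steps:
g = 0 (g = -(-21)*0 = -7*0 = 0)
-g = -1*0 = 0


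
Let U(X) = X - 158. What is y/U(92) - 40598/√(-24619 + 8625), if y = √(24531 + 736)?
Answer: -√25267/66 + 20299*I*√15994/7997 ≈ -2.4084 + 321.02*I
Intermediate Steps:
U(X) = -158 + X
y = √25267 ≈ 158.96
y/U(92) - 40598/√(-24619 + 8625) = √25267/(-158 + 92) - 40598/√(-24619 + 8625) = √25267/(-66) - 40598*(-I*√15994/15994) = √25267*(-1/66) - 40598*(-I*√15994/15994) = -√25267/66 - (-20299)*I*√15994/7997 = -√25267/66 + 20299*I*√15994/7997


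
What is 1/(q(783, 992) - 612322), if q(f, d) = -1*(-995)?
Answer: -1/611327 ≈ -1.6358e-6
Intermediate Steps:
q(f, d) = 995
1/(q(783, 992) - 612322) = 1/(995 - 612322) = 1/(-611327) = -1/611327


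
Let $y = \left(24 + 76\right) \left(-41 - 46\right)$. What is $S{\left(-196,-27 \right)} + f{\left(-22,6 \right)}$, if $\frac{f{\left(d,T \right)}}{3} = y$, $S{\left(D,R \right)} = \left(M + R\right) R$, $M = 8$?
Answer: $-25587$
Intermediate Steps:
$S{\left(D,R \right)} = R \left(8 + R\right)$ ($S{\left(D,R \right)} = \left(8 + R\right) R = R \left(8 + R\right)$)
$y = -8700$ ($y = 100 \left(-87\right) = -8700$)
$f{\left(d,T \right)} = -26100$ ($f{\left(d,T \right)} = 3 \left(-8700\right) = -26100$)
$S{\left(-196,-27 \right)} + f{\left(-22,6 \right)} = - 27 \left(8 - 27\right) - 26100 = \left(-27\right) \left(-19\right) - 26100 = 513 - 26100 = -25587$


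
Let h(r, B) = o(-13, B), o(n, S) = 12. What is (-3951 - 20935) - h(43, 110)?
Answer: -24898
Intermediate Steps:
h(r, B) = 12
(-3951 - 20935) - h(43, 110) = (-3951 - 20935) - 1*12 = -24886 - 12 = -24898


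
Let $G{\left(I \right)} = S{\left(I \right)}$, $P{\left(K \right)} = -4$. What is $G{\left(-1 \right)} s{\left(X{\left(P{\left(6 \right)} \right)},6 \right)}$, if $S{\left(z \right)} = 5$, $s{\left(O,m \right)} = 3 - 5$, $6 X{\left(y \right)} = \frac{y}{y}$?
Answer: $-10$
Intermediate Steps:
$X{\left(y \right)} = \frac{1}{6}$ ($X{\left(y \right)} = \frac{y \frac{1}{y}}{6} = \frac{1}{6} \cdot 1 = \frac{1}{6}$)
$s{\left(O,m \right)} = -2$
$G{\left(I \right)} = 5$
$G{\left(-1 \right)} s{\left(X{\left(P{\left(6 \right)} \right)},6 \right)} = 5 \left(-2\right) = -10$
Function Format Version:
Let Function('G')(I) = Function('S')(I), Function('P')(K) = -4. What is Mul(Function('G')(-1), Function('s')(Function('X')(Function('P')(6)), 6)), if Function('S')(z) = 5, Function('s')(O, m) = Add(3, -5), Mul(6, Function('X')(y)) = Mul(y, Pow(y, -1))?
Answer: -10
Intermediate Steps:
Function('X')(y) = Rational(1, 6) (Function('X')(y) = Mul(Rational(1, 6), Mul(y, Pow(y, -1))) = Mul(Rational(1, 6), 1) = Rational(1, 6))
Function('s')(O, m) = -2
Function('G')(I) = 5
Mul(Function('G')(-1), Function('s')(Function('X')(Function('P')(6)), 6)) = Mul(5, -2) = -10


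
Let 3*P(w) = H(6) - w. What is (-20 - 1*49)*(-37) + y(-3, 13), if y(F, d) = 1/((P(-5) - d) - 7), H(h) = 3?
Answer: 132753/52 ≈ 2552.9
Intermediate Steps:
P(w) = 1 - w/3 (P(w) = (3 - w)/3 = 1 - w/3)
y(F, d) = 1/(-13/3 - d) (y(F, d) = 1/(((1 - ⅓*(-5)) - d) - 7) = 1/(((1 + 5/3) - d) - 7) = 1/((8/3 - d) - 7) = 1/(-13/3 - d))
(-20 - 1*49)*(-37) + y(-3, 13) = (-20 - 1*49)*(-37) - 3/(13 + 3*13) = (-20 - 49)*(-37) - 3/(13 + 39) = -69*(-37) - 3/52 = 2553 - 3*1/52 = 2553 - 3/52 = 132753/52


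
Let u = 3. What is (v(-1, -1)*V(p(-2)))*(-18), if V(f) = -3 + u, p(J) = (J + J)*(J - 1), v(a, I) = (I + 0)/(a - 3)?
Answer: 0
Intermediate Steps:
v(a, I) = I/(-3 + a)
p(J) = 2*J*(-1 + J) (p(J) = (2*J)*(-1 + J) = 2*J*(-1 + J))
V(f) = 0 (V(f) = -3 + 3 = 0)
(v(-1, -1)*V(p(-2)))*(-18) = (-1/(-3 - 1)*0)*(-18) = (-1/(-4)*0)*(-18) = (-1*(-¼)*0)*(-18) = ((¼)*0)*(-18) = 0*(-18) = 0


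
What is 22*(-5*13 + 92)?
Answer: 594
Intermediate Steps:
22*(-5*13 + 92) = 22*(-65 + 92) = 22*27 = 594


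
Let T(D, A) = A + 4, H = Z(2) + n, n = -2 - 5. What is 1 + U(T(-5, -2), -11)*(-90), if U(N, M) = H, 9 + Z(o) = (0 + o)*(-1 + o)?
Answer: 1261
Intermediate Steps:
n = -7
Z(o) = -9 + o*(-1 + o) (Z(o) = -9 + (0 + o)*(-1 + o) = -9 + o*(-1 + o))
H = -14 (H = (-9 + 2² - 1*2) - 7 = (-9 + 4 - 2) - 7 = -7 - 7 = -14)
T(D, A) = 4 + A
U(N, M) = -14
1 + U(T(-5, -2), -11)*(-90) = 1 - 14*(-90) = 1 + 1260 = 1261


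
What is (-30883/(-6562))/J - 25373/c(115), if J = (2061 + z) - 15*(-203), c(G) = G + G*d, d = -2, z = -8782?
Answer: 612041721631/2774019880 ≈ 220.63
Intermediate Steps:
c(G) = -G (c(G) = G + G*(-2) = G - 2*G = -G)
J = -3676 (J = (2061 - 8782) - 15*(-203) = -6721 + 3045 = -3676)
(-30883/(-6562))/J - 25373/c(115) = -30883/(-6562)/(-3676) - 25373/((-1*115)) = -30883*(-1/6562)*(-1/3676) - 25373/(-115) = (30883/6562)*(-1/3676) - 25373*(-1/115) = -30883/24121912 + 25373/115 = 612041721631/2774019880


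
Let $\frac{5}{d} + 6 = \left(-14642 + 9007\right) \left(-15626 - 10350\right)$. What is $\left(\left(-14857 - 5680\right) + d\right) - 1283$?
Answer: $- \frac{3193897132275}{146374754} \approx -21820.0$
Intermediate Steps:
$d = \frac{5}{146374754}$ ($d = \frac{5}{-6 + \left(-14642 + 9007\right) \left(-15626 - 10350\right)} = \frac{5}{-6 - -146374760} = \frac{5}{-6 + 146374760} = \frac{5}{146374754} \approx 3.4159 \cdot 10^{-8}$)
$\left(\left(-14857 - 5680\right) + d\right) - 1283 = \left(\left(-14857 - 5680\right) + \frac{5}{146374754}\right) - 1283 = \left(-20537 + \frac{5}{146374754}\right) - 1283 = - \frac{3006098322893}{146374754} - 1283 = - \frac{3193897132275}{146374754}$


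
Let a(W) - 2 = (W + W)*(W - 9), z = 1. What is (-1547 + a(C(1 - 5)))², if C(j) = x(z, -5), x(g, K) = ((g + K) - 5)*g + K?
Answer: 811801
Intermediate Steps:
x(g, K) = K + g*(-5 + K + g) (x(g, K) = ((K + g) - 5)*g + K = (-5 + K + g)*g + K = g*(-5 + K + g) + K = K + g*(-5 + K + g))
C(j) = -14 (C(j) = -5 + 1² - 5*1 - 5*1 = -5 + 1 - 5 - 5 = -14)
a(W) = 2 + 2*W*(-9 + W) (a(W) = 2 + (W + W)*(W - 9) = 2 + (2*W)*(-9 + W) = 2 + 2*W*(-9 + W))
(-1547 + a(C(1 - 5)))² = (-1547 + (2 - 18*(-14) + 2*(-14)²))² = (-1547 + (2 + 252 + 2*196))² = (-1547 + (2 + 252 + 392))² = (-1547 + 646)² = (-901)² = 811801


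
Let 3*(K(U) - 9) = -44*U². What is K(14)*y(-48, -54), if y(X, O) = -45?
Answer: 128955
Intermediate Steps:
K(U) = 9 - 44*U²/3 (K(U) = 9 + (-44*U²)/3 = 9 - 44*U²/3)
K(14)*y(-48, -54) = (9 - 44/3*14²)*(-45) = (9 - 44/3*196)*(-45) = (9 - 8624/3)*(-45) = -8597/3*(-45) = 128955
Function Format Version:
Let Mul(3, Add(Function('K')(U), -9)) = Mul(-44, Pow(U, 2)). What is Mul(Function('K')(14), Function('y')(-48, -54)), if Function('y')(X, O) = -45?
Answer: 128955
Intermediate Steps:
Function('K')(U) = Add(9, Mul(Rational(-44, 3), Pow(U, 2))) (Function('K')(U) = Add(9, Mul(Rational(1, 3), Mul(-44, Pow(U, 2)))) = Add(9, Mul(Rational(-44, 3), Pow(U, 2))))
Mul(Function('K')(14), Function('y')(-48, -54)) = Mul(Add(9, Mul(Rational(-44, 3), Pow(14, 2))), -45) = Mul(Add(9, Mul(Rational(-44, 3), 196)), -45) = Mul(Add(9, Rational(-8624, 3)), -45) = Mul(Rational(-8597, 3), -45) = 128955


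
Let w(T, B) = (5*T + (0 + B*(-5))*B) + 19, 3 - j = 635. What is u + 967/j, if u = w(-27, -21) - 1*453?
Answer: -1754135/632 ≈ -2775.5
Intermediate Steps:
j = -632 (j = 3 - 1*635 = 3 - 635 = -632)
w(T, B) = 19 - 5*B**2 + 5*T (w(T, B) = (5*T + (0 - 5*B)*B) + 19 = (5*T + (-5*B)*B) + 19 = (5*T - 5*B**2) + 19 = (-5*B**2 + 5*T) + 19 = 19 - 5*B**2 + 5*T)
u = -2774 (u = (19 - 5*(-21)**2 + 5*(-27)) - 1*453 = (19 - 5*441 - 135) - 453 = (19 - 2205 - 135) - 453 = -2321 - 453 = -2774)
u + 967/j = -2774 + 967/(-632) = -2774 + 967*(-1/632) = -2774 - 967/632 = -1754135/632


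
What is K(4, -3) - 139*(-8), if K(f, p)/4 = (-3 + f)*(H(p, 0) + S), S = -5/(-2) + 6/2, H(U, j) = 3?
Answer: 1146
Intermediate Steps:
S = 11/2 (S = -5*(-½) + 6*(½) = 5/2 + 3 = 11/2 ≈ 5.5000)
K(f, p) = -102 + 34*f (K(f, p) = 4*((-3 + f)*(3 + 11/2)) = 4*((-3 + f)*(17/2)) = 4*(-51/2 + 17*f/2) = -102 + 34*f)
K(4, -3) - 139*(-8) = (-102 + 34*4) - 139*(-8) = (-102 + 136) + 1112 = 34 + 1112 = 1146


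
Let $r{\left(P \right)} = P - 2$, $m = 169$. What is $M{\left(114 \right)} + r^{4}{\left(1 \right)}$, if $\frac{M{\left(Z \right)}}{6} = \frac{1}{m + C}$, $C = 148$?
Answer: $\frac{323}{317} \approx 1.0189$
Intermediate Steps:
$r{\left(P \right)} = -2 + P$
$M{\left(Z \right)} = \frac{6}{317}$ ($M{\left(Z \right)} = \frac{6}{169 + 148} = \frac{6}{317}$)
$M{\left(114 \right)} + r^{4}{\left(1 \right)} = \frac{6}{317} + \left(-2 + 1\right)^{4} = \frac{6}{317} + \left(-1\right)^{4} = \frac{6}{317} + 1 = \frac{323}{317}$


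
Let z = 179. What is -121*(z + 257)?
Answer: -52756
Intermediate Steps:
-121*(z + 257) = -121*(179 + 257) = -121*436 = -52756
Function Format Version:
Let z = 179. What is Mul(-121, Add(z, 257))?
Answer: -52756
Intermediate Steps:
Mul(-121, Add(z, 257)) = Mul(-121, Add(179, 257)) = Mul(-121, 436) = -52756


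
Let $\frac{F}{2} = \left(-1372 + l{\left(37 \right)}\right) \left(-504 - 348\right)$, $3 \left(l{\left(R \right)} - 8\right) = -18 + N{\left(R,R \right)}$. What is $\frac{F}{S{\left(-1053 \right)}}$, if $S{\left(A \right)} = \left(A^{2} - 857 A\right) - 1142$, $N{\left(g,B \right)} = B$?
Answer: $\frac{289183}{251261} \approx 1.1509$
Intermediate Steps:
$l{\left(R \right)} = 2 + \frac{R}{3}$ ($l{\left(R \right)} = 8 + \frac{-18 + R}{3} = 8 + \left(-6 + \frac{R}{3}\right) = 2 + \frac{R}{3}$)
$S{\left(A \right)} = -1142 + A^{2} - 857 A$
$F = 2313464$ ($F = 2 \left(-1372 + \left(2 + \frac{1}{3} \cdot 37\right)\right) \left(-504 - 348\right) = 2 \left(-1372 + \left(2 + \frac{37}{3}\right)\right) \left(-504 - 348\right) = 2 \left(-1372 + \frac{43}{3}\right) \left(-852\right) = 2 \left(\left(- \frac{4073}{3}\right) \left(-852\right)\right) = 2 \cdot 1156732 = 2313464$)
$\frac{F}{S{\left(-1053 \right)}} = \frac{2313464}{-1142 + \left(-1053\right)^{2} - -902421} = \frac{2313464}{-1142 + 1108809 + 902421} = \frac{2313464}{2010088} = 2313464 \cdot \frac{1}{2010088} = \frac{289183}{251261}$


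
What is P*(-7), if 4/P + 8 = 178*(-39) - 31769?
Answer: 28/38719 ≈ 0.00072316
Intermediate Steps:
P = -4/38719 (P = 4/(-8 + (178*(-39) - 31769)) = 4/(-8 + (-6942 - 31769)) = 4/(-8 - 38711) = 4/(-38719) = 4*(-1/38719) = -4/38719 ≈ -0.00010331)
P*(-7) = -4/38719*(-7) = 28/38719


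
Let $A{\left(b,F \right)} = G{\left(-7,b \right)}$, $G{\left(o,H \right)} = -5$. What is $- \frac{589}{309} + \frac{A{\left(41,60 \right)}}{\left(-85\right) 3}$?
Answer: $- \frac{9910}{5253} \approx -1.8865$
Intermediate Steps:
$A{\left(b,F \right)} = -5$
$- \frac{589}{309} + \frac{A{\left(41,60 \right)}}{\left(-85\right) 3} = - \frac{589}{309} - \frac{5}{\left(-85\right) 3} = \left(-589\right) \frac{1}{309} - \frac{5}{-255} = - \frac{589}{309} - - \frac{1}{51} = - \frac{589}{309} + \frac{1}{51} = - \frac{9910}{5253}$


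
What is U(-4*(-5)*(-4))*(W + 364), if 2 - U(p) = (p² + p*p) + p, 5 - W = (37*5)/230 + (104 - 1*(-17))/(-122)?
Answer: -6587542460/1403 ≈ -4.6953e+6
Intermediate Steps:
W = 7278/1403 (W = 5 - ((37*5)/230 + (104 - 1*(-17))/(-122)) = 5 - (185*(1/230) + (104 + 17)*(-1/122)) = 5 - (37/46 + 121*(-1/122)) = 5 - (37/46 - 121/122) = 5 - 1*(-263/1403) = 5 + 263/1403 = 7278/1403 ≈ 5.1875)
U(p) = 2 - p - 2*p² (U(p) = 2 - ((p² + p*p) + p) = 2 - ((p² + p²) + p) = 2 - (2*p² + p) = 2 - (p + 2*p²) = 2 + (-p - 2*p²) = 2 - p - 2*p²)
U(-4*(-5)*(-4))*(W + 364) = (2 - (-4*(-5))*(-4) - 2*(-4*(-5)*(-4))²)*(7278/1403 + 364) = (2 - 20*(-4) - 2*(20*(-4))²)*(517970/1403) = (2 - 1*(-80) - 2*(-80)²)*(517970/1403) = (2 + 80 - 2*6400)*(517970/1403) = (2 + 80 - 12800)*(517970/1403) = -12718*517970/1403 = -6587542460/1403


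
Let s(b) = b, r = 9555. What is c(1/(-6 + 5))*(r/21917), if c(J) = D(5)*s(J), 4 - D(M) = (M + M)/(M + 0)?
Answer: -2730/3131 ≈ -0.87193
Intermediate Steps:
D(M) = 2 (D(M) = 4 - (M + M)/(M + 0) = 4 - 2*M/M = 4 - 1*2 = 4 - 2 = 2)
c(J) = 2*J
c(1/(-6 + 5))*(r/21917) = (2/(-6 + 5))*(9555/21917) = (2/(-1))*(9555*(1/21917)) = (2*(-1))*(1365/3131) = -2*1365/3131 = -2730/3131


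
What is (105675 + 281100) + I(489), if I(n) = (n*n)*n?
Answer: 117316944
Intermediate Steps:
I(n) = n³ (I(n) = n²*n = n³)
(105675 + 281100) + I(489) = (105675 + 281100) + 489³ = 386775 + 116930169 = 117316944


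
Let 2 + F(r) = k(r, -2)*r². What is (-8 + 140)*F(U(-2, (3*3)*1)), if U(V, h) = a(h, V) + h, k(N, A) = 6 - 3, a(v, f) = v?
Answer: 128040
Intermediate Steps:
k(N, A) = 3
U(V, h) = 2*h (U(V, h) = h + h = 2*h)
F(r) = -2 + 3*r²
(-8 + 140)*F(U(-2, (3*3)*1)) = (-8 + 140)*(-2 + 3*(2*((3*3)*1))²) = 132*(-2 + 3*(2*(9*1))²) = 132*(-2 + 3*(2*9)²) = 132*(-2 + 3*18²) = 132*(-2 + 3*324) = 132*(-2 + 972) = 132*970 = 128040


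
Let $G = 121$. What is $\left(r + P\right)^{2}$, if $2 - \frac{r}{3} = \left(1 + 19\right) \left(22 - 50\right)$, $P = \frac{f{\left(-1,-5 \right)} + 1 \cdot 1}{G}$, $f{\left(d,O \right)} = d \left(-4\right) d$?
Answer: $\frac{41617224009}{14641} \approx 2.8425 \cdot 10^{6}$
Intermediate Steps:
$f{\left(d,O \right)} = - 4 d^{2}$ ($f{\left(d,O \right)} = - 4 d d = - 4 d^{2}$)
$P = - \frac{3}{121}$ ($P = \frac{- 4 \left(-1\right)^{2} + 1 \cdot 1}{121} = \left(\left(-4\right) 1 + 1\right) \frac{1}{121} = \left(-4 + 1\right) \frac{1}{121} = \left(-3\right) \frac{1}{121} = - \frac{3}{121} \approx -0.024793$)
$r = 1686$ ($r = 6 - 3 \left(1 + 19\right) \left(22 - 50\right) = 6 - 3 \cdot 20 \left(-28\right) = 6 - -1680 = 6 + 1680 = 1686$)
$\left(r + P\right)^{2} = \left(1686 - \frac{3}{121}\right)^{2} = \left(\frac{204003}{121}\right)^{2} = \frac{41617224009}{14641}$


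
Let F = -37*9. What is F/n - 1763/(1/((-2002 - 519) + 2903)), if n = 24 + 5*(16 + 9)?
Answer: -100346767/149 ≈ -6.7347e+5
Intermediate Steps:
n = 149 (n = 24 + 5*25 = 24 + 125 = 149)
F = -333
F/n - 1763/(1/((-2002 - 519) + 2903)) = -333/149 - 1763/(1/((-2002 - 519) + 2903)) = -333*1/149 - 1763/(1/(-2521 + 2903)) = -333/149 - 1763/(1/382) = -333/149 - 1763/1/382 = -333/149 - 1763*382 = -333/149 - 673466 = -100346767/149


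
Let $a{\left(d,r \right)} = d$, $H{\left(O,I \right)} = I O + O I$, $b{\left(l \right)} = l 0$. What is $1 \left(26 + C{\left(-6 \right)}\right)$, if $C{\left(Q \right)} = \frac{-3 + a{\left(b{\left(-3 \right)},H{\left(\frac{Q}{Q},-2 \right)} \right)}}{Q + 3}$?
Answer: $27$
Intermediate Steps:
$b{\left(l \right)} = 0$
$H{\left(O,I \right)} = 2 I O$ ($H{\left(O,I \right)} = I O + I O = 2 I O$)
$C{\left(Q \right)} = - \frac{3}{3 + Q}$ ($C{\left(Q \right)} = \frac{-3 + 0}{Q + 3} = - \frac{3}{3 + Q}$)
$1 \left(26 + C{\left(-6 \right)}\right) = 1 \left(26 - \frac{3}{3 - 6}\right) = 1 \left(26 - \frac{3}{-3}\right) = 1 \left(26 - -1\right) = 1 \left(26 + 1\right) = 1 \cdot 27 = 27$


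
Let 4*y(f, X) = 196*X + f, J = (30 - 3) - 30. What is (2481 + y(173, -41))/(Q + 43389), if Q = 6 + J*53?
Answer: 229/19216 ≈ 0.011917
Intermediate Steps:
J = -3 (J = 27 - 30 = -3)
Q = -153 (Q = 6 - 3*53 = 6 - 159 = -153)
y(f, X) = 49*X + f/4 (y(f, X) = (196*X + f)/4 = (f + 196*X)/4 = 49*X + f/4)
(2481 + y(173, -41))/(Q + 43389) = (2481 + (49*(-41) + (1/4)*173))/(-153 + 43389) = (2481 + (-2009 + 173/4))/43236 = (2481 - 7863/4)*(1/43236) = (2061/4)*(1/43236) = 229/19216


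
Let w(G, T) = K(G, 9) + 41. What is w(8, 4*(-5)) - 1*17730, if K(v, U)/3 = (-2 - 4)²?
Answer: -17581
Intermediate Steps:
K(v, U) = 108 (K(v, U) = 3*(-2 - 4)² = 3*(-6)² = 3*36 = 108)
w(G, T) = 149 (w(G, T) = 108 + 41 = 149)
w(8, 4*(-5)) - 1*17730 = 149 - 1*17730 = 149 - 17730 = -17581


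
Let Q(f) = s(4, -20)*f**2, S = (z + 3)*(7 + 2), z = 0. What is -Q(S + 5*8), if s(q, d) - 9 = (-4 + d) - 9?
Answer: 107736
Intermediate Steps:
s(q, d) = -4 + d (s(q, d) = 9 + ((-4 + d) - 9) = 9 + (-13 + d) = -4 + d)
S = 27 (S = (0 + 3)*(7 + 2) = 3*9 = 27)
Q(f) = -24*f**2 (Q(f) = (-4 - 20)*f**2 = -24*f**2)
-Q(S + 5*8) = -(-24)*(27 + 5*8)**2 = -(-24)*(27 + 40)**2 = -(-24)*67**2 = -(-24)*4489 = -1*(-107736) = 107736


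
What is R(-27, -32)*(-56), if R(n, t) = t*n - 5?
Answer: -48104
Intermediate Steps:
R(n, t) = -5 + n*t (R(n, t) = n*t - 5 = -5 + n*t)
R(-27, -32)*(-56) = (-5 - 27*(-32))*(-56) = (-5 + 864)*(-56) = 859*(-56) = -48104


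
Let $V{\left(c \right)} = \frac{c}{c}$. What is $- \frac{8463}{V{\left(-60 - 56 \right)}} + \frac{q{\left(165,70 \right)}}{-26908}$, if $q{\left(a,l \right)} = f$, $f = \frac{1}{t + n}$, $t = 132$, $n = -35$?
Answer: $- \frac{22089073189}{2610076} \approx -8463.0$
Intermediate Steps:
$V{\left(c \right)} = 1$
$f = \frac{1}{97}$ ($f = \frac{1}{132 - 35} = \frac{1}{97} \approx 0.010309$)
$q{\left(a,l \right)} = \frac{1}{97}$
$- \frac{8463}{V{\left(-60 - 56 \right)}} + \frac{q{\left(165,70 \right)}}{-26908} = - \frac{8463}{1} + \frac{1}{97 \left(-26908\right)} = \left(-8463\right) 1 + \frac{1}{97} \left(- \frac{1}{26908}\right) = -8463 - \frac{1}{2610076} = - \frac{22089073189}{2610076}$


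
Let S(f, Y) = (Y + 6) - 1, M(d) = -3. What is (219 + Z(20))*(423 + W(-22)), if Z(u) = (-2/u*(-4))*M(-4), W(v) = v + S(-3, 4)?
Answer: 89298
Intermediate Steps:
S(f, Y) = 5 + Y (S(f, Y) = (6 + Y) - 1 = 5 + Y)
W(v) = 9 + v (W(v) = v + (5 + 4) = v + 9 = 9 + v)
Z(u) = -24/u (Z(u) = (-2/u*(-4))*(-3) = (8/u)*(-3) = -24/u)
(219 + Z(20))*(423 + W(-22)) = (219 - 24/20)*(423 + (9 - 22)) = (219 - 24*1/20)*(423 - 13) = (219 - 6/5)*410 = (1089/5)*410 = 89298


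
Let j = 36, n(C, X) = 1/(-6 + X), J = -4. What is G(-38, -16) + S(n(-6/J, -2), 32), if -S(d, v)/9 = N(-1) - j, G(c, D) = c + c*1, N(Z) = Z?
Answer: 257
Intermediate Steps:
G(c, D) = 2*c (G(c, D) = c + c = 2*c)
S(d, v) = 333 (S(d, v) = -9*(-1 - 1*36) = -9*(-1 - 36) = -9*(-37) = 333)
G(-38, -16) + S(n(-6/J, -2), 32) = 2*(-38) + 333 = -76 + 333 = 257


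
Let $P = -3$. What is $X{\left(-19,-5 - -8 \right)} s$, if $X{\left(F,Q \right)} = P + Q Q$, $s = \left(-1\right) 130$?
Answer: $-780$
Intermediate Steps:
$s = -130$
$X{\left(F,Q \right)} = -3 + Q^{2}$ ($X{\left(F,Q \right)} = -3 + Q Q = -3 + Q^{2}$)
$X{\left(-19,-5 - -8 \right)} s = \left(-3 + \left(-5 - -8\right)^{2}\right) \left(-130\right) = \left(-3 + \left(-5 + 8\right)^{2}\right) \left(-130\right) = \left(-3 + 3^{2}\right) \left(-130\right) = \left(-3 + 9\right) \left(-130\right) = 6 \left(-130\right) = -780$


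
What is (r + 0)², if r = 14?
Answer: 196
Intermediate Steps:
(r + 0)² = (14 + 0)² = 14² = 196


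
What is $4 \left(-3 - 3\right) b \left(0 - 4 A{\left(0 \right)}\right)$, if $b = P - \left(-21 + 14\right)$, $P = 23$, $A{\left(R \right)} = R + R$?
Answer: $0$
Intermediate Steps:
$A{\left(R \right)} = 2 R$
$b = 30$ ($b = 23 - \left(-21 + 14\right) = 23 - -7 = 23 + 7 = 30$)
$4 \left(-3 - 3\right) b \left(0 - 4 A{\left(0 \right)}\right) = 4 \left(-3 - 3\right) 30 \left(0 - 4 \cdot 2 \cdot 0\right) = 4 \left(-6\right) 30 \left(0 - 0\right) = \left(-24\right) 30 \left(0 + 0\right) = \left(-720\right) 0 = 0$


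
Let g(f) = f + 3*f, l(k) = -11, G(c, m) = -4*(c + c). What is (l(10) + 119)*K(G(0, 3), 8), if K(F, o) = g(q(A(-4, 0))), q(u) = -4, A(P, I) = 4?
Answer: -1728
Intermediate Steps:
G(c, m) = -8*c
g(f) = 4*f
K(F, o) = -16 (K(F, o) = 4*(-4) = -16)
(l(10) + 119)*K(G(0, 3), 8) = (-11 + 119)*(-16) = 108*(-16) = -1728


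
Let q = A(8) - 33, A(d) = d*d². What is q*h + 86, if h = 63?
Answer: 30263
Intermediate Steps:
A(d) = d³
q = 479 (q = 8³ - 33 = 512 - 33 = 479)
q*h + 86 = 479*63 + 86 = 30177 + 86 = 30263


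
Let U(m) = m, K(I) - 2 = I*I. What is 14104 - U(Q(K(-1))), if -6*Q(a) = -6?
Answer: 14103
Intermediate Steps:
K(I) = 2 + I² (K(I) = 2 + I*I = 2 + I²)
Q(a) = 1 (Q(a) = -⅙*(-6) = 1)
14104 - U(Q(K(-1))) = 14104 - 1*1 = 14104 - 1 = 14103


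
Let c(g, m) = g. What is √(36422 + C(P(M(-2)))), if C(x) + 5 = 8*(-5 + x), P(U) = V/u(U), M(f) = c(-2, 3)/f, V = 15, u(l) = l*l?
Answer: √36497 ≈ 191.04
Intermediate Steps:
u(l) = l²
M(f) = -2/f
P(U) = 15/U² (P(U) = 15/(U²) = 15/U²)
C(x) = -45 + 8*x (C(x) = -5 + 8*(-5 + x) = -5 + (-40 + 8*x) = -45 + 8*x)
√(36422 + C(P(M(-2)))) = √(36422 + (-45 + 8*(15/(-2/(-2))²))) = √(36422 + (-45 + 8*(15/(-2*(-½))²))) = √(36422 + (-45 + 8*(15/1²))) = √(36422 + (-45 + 8*(15*1))) = √(36422 + (-45 + 8*15)) = √(36422 + (-45 + 120)) = √(36422 + 75) = √36497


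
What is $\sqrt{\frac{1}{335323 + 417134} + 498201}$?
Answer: $\frac{\sqrt{282077189850461106}}{752457} \approx 705.83$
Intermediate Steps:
$\sqrt{\frac{1}{335323 + 417134} + 498201} = \sqrt{\frac{1}{752457} + 498201} = \sqrt{\frac{374874829858}{752457}} = \frac{\sqrt{282077189850461106}}{752457}$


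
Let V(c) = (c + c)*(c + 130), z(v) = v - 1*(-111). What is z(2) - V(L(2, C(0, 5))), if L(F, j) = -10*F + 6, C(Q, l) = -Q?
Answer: 3361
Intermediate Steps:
z(v) = 111 + v (z(v) = v + 111 = 111 + v)
L(F, j) = 6 - 10*F
V(c) = 2*c*(130 + c) (V(c) = (2*c)*(130 + c) = 2*c*(130 + c))
z(2) - V(L(2, C(0, 5))) = (111 + 2) - 2*(6 - 10*2)*(130 + (6 - 10*2)) = 113 - 2*(6 - 20)*(130 + (6 - 20)) = 113 - 2*(-14)*(130 - 14) = 113 - 2*(-14)*116 = 113 - 1*(-3248) = 113 + 3248 = 3361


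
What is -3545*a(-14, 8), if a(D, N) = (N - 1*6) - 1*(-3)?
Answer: -17725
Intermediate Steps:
a(D, N) = -3 + N (a(D, N) = (N - 6) + 3 = (-6 + N) + 3 = -3 + N)
-3545*a(-14, 8) = -3545*(-3 + 8) = -3545*5 = -17725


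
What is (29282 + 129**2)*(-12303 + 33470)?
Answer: 972052141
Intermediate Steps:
(29282 + 129**2)*(-12303 + 33470) = (29282 + 16641)*21167 = 45923*21167 = 972052141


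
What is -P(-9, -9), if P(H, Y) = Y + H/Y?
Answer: 8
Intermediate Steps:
-P(-9, -9) = -(-9 - 9/(-9)) = -(-9 - 9*(-1/9)) = -(-9 + 1) = -1*(-8) = 8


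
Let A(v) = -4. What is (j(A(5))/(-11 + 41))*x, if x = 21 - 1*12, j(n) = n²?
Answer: 24/5 ≈ 4.8000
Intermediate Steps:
x = 9 (x = 21 - 12 = 9)
(j(A(5))/(-11 + 41))*x = ((-4)²/(-11 + 41))*9 = (16/30)*9 = (16*(1/30))*9 = (8/15)*9 = 24/5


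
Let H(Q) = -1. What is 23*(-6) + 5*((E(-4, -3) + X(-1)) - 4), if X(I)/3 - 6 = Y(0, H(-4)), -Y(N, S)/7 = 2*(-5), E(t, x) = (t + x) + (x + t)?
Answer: 912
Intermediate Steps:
E(t, x) = 2*t + 2*x (E(t, x) = (t + x) + (t + x) = 2*t + 2*x)
Y(N, S) = 70 (Y(N, S) = -14*(-5) = -7*(-10) = 70)
X(I) = 228 (X(I) = 18 + 3*70 = 18 + 210 = 228)
23*(-6) + 5*((E(-4, -3) + X(-1)) - 4) = 23*(-6) + 5*(((2*(-4) + 2*(-3)) + 228) - 4) = -138 + 5*(((-8 - 6) + 228) - 4) = -138 + 5*((-14 + 228) - 4) = -138 + 5*(214 - 4) = -138 + 5*210 = -138 + 1050 = 912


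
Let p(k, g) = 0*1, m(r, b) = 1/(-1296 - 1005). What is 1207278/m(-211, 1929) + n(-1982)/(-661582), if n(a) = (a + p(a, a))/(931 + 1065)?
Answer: -1834163840086345817/660258836 ≈ -2.7779e+9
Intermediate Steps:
m(r, b) = -1/2301 (m(r, b) = 1/(-2301) = -1/2301)
p(k, g) = 0
n(a) = a/1996 (n(a) = (a + 0)/(931 + 1065) = a/1996)
1207278/m(-211, 1929) + n(-1982)/(-661582) = 1207278/(-1/2301) + ((1/1996)*(-1982))/(-661582) = 1207278*(-2301) - 991/998*(-1/661582) = -2777946678 + 991/660258836 = -1834163840086345817/660258836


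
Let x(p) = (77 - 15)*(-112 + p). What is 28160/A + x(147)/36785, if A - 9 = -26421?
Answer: -6989654/6939753 ≈ -1.0072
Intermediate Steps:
A = -26412 (A = 9 - 26421 = -26412)
x(p) = -6944 + 62*p (x(p) = 62*(-112 + p) = -6944 + 62*p)
28160/A + x(147)/36785 = 28160/(-26412) + (-6944 + 62*147)/36785 = 28160*(-1/26412) + (-6944 + 9114)*(1/36785) = -7040/6603 + 2170*(1/36785) = -7040/6603 + 62/1051 = -6989654/6939753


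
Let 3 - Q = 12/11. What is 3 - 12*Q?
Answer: -219/11 ≈ -19.909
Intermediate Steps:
Q = 21/11 (Q = 3 - 12/11 = 21/11 ≈ 1.9091)
3 - 12*Q = 3 - 12*21/11 = 3 - 252/11 = -219/11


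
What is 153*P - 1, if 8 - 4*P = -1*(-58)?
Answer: -3827/2 ≈ -1913.5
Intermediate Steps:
P = -25/2 (P = 2 - (-1)*(-58)/4 = 2 - ¼*58 = 2 - 29/2 = -25/2 ≈ -12.500)
153*P - 1 = 153*(-25/2) - 1 = -3825/2 - 1 = -3827/2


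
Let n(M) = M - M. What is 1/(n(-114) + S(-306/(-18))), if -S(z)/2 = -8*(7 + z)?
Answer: 1/384 ≈ 0.0026042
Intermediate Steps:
S(z) = 112 + 16*z (S(z) = -(-16)*(7 + z) = -2*(-56 - 8*z) = 112 + 16*z)
n(M) = 0
1/(n(-114) + S(-306/(-18))) = 1/(0 + (112 + 16*(-306/(-18)))) = 1/(0 + (112 + 16*(-306*(-1/18)))) = 1/(0 + (112 + 16*17)) = 1/(0 + (112 + 272)) = 1/(0 + 384) = 1/384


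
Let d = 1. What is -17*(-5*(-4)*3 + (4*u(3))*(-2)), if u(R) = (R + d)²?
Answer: 1156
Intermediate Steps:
u(R) = (1 + R)² (u(R) = (R + 1)² = (1 + R)²)
-17*(-5*(-4)*3 + (4*u(3))*(-2)) = -17*(-5*(-4)*3 + (4*(1 + 3)²)*(-2)) = -17*(20*3 + (4*4²)*(-2)) = -17*(60 + (4*16)*(-2)) = -17*(60 + 64*(-2)) = -17*(60 - 128) = -17*(-68) = 1156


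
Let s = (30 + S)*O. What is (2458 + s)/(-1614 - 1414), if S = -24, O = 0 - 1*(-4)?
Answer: -1241/1514 ≈ -0.81968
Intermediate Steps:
O = 4 (O = 0 + 4 = 4)
s = 24 (s = (30 - 24)*4 = 6*4 = 24)
(2458 + s)/(-1614 - 1414) = (2458 + 24)/(-1614 - 1414) = 2482/(-3028) = 2482*(-1/3028) = -1241/1514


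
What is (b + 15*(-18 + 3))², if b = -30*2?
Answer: 81225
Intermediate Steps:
b = -60
(b + 15*(-18 + 3))² = (-60 + 15*(-18 + 3))² = (-60 + 15*(-15))² = (-60 - 225)² = (-285)² = 81225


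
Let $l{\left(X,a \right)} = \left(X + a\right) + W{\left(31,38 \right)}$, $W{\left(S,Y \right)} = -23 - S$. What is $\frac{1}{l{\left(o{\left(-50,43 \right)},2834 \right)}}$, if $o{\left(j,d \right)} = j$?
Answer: $\frac{1}{2730} \approx 0.0003663$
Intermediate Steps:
$l{\left(X,a \right)} = -54 + X + a$ ($l{\left(X,a \right)} = \left(X + a\right) - 54 = -54 + X + a$)
$\frac{1}{l{\left(o{\left(-50,43 \right)},2834 \right)}} = \frac{1}{-54 - 50 + 2834} = \frac{1}{2730}$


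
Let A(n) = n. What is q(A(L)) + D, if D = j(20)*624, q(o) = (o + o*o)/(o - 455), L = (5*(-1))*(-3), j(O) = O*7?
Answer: 960954/11 ≈ 87360.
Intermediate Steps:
j(O) = 7*O
L = 15 (L = -5*(-3) = 15)
q(o) = (o + o²)/(-455 + o)
D = 87360 (D = (7*20)*624 = 140*624 = 87360)
q(A(L)) + D = 15*(1 + 15)/(-455 + 15) + 87360 = 15*16/(-440) + 87360 = 15*(-1/440)*16 + 87360 = -6/11 + 87360 = 960954/11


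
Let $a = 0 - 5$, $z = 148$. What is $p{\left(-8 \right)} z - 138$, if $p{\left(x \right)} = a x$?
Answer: $5782$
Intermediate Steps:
$a = -5$ ($a = 0 - 5 = -5$)
$p{\left(x \right)} = - 5 x$
$p{\left(-8 \right)} z - 138 = \left(-5\right) \left(-8\right) 148 - 138 = 40 \cdot 148 - 138 = 5920 - 138 = 5782$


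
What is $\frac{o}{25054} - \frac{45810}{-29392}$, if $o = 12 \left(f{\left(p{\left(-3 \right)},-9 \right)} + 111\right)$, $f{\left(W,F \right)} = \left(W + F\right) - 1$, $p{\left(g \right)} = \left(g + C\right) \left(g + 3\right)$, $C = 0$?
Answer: $\frac{295836711}{184096792} \approx 1.607$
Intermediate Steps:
$p{\left(g \right)} = g \left(3 + g\right)$ ($p{\left(g \right)} = \left(g + 0\right) \left(g + 3\right) = g \left(3 + g\right)$)
$f{\left(W,F \right)} = -1 + F + W$ ($f{\left(W,F \right)} = \left(F + W\right) - 1 = -1 + F + W$)
$o = 1212$ ($o = 12 \left(\left(-1 - 9 - 3 \left(3 - 3\right)\right) + 111\right) = 12 \left(\left(-1 - 9 - 0\right) + 111\right) = 12 \left(\left(-1 - 9 + 0\right) + 111\right) = 12 \left(-10 + 111\right) = 12 \cdot 101 = 1212$)
$\frac{o}{25054} - \frac{45810}{-29392} = \frac{1212}{25054} - \frac{45810}{-29392} = 1212 \cdot \frac{1}{25054} - - \frac{22905}{14696} = \frac{606}{12527} + \frac{22905}{14696} = \frac{295836711}{184096792}$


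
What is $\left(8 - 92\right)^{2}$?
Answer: $7056$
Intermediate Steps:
$\left(8 - 92\right)^{2} = \left(-84\right)^{2} = 7056$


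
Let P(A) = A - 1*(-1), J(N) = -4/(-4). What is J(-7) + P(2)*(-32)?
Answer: -95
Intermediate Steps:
J(N) = 1 (J(N) = -4*(-¼) = 1)
P(A) = 1 + A (P(A) = A + 1 = 1 + A)
J(-7) + P(2)*(-32) = 1 + (1 + 2)*(-32) = 1 + 3*(-32) = 1 - 96 = -95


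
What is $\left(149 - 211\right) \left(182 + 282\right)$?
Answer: $-28768$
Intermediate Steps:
$\left(149 - 211\right) \left(182 + 282\right) = \left(149 - 211\right) 464 = \left(-62\right) 464 = -28768$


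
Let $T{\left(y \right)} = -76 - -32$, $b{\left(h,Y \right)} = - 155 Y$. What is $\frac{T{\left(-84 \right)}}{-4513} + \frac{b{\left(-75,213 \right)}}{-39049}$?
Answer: $\frac{150714851}{176228137} \approx 0.85523$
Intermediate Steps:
$T{\left(y \right)} = -44$ ($T{\left(y \right)} = -76 + 32 = -44$)
$\frac{T{\left(-84 \right)}}{-4513} + \frac{b{\left(-75,213 \right)}}{-39049} = - \frac{44}{-4513} + \frac{\left(-155\right) 213}{-39049} = \left(-44\right) \left(- \frac{1}{4513}\right) - - \frac{33015}{39049} = \frac{44}{4513} + \frac{33015}{39049} = \frac{150714851}{176228137}$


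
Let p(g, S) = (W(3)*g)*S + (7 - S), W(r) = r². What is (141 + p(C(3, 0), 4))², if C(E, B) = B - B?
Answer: 20736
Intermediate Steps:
C(E, B) = 0
p(g, S) = 7 - S + 9*S*g (p(g, S) = (3²*g)*S + (7 - S) = (9*g)*S + (7 - S) = 9*S*g + (7 - S) = 7 - S + 9*S*g)
(141 + p(C(3, 0), 4))² = (141 + (7 - 1*4 + 9*4*0))² = (141 + (7 - 4 + 0))² = (141 + 3)² = 144² = 20736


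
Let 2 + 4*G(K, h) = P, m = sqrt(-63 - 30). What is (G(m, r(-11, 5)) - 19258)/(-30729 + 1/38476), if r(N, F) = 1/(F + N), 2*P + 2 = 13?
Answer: 1481874283/2364658006 ≈ 0.62668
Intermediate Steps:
m = I*sqrt(93) (m = sqrt(-93) = I*sqrt(93) ≈ 9.6436*I)
P = 11/2 (P = -1 + (1/2)*13 = -1 + 13/2 = 11/2 ≈ 5.5000)
G(K, h) = 7/8 (G(K, h) = -1/2 + (1/4)*(11/2) = -1/2 + 11/8 = 7/8)
(G(m, r(-11, 5)) - 19258)/(-30729 + 1/38476) = (7/8 - 19258)/(-30729 + 1/38476) = -154057/(8*(-30729 + 1/38476)) = -154057/(8*(-1182329003/38476)) = -154057/8*(-38476/1182329003) = 1481874283/2364658006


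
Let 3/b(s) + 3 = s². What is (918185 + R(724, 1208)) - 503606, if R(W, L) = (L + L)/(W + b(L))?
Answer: 438008298288469/1056504967 ≈ 4.1458e+5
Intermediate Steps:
b(s) = 3/(-3 + s²)
R(W, L) = 2*L/(W + 3/(-3 + L²)) (R(W, L) = (L + L)/(W + 3/(-3 + L²)) = (2*L)/(W + 3/(-3 + L²)) = 2*L/(W + 3/(-3 + L²)))
(918185 + R(724, 1208)) - 503606 = (918185 + 2*1208*(-3 + 1208²)/(3 + 724*(-3 + 1208²))) - 503606 = (918185 + 2*1208*(-3 + 1459264)/(3 + 724*(-3 + 1459264))) - 503606 = (918185 + 2*1208*1459261/(3 + 724*1459261)) - 503606 = (918185 + 2*1208*1459261/(3 + 1056504964)) - 503606 = (918185 + 2*1208*1459261/1056504967) - 503606 = (918185 + 2*1208*(1/1056504967)*1459261) - 503606 = (918185 + 3525574576/1056504967) - 503606 = 970070538699471/1056504967 - 503606 = 438008298288469/1056504967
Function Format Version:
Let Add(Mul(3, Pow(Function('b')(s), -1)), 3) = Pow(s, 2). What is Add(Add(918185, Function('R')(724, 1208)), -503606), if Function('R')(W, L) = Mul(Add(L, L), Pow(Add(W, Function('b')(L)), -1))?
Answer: Rational(438008298288469, 1056504967) ≈ 4.1458e+5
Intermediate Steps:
Function('b')(s) = Mul(3, Pow(Add(-3, Pow(s, 2)), -1))
Function('R')(W, L) = Mul(2, L, Pow(Add(W, Mul(3, Pow(Add(-3, Pow(L, 2)), -1))), -1)) (Function('R')(W, L) = Mul(Add(L, L), Pow(Add(W, Mul(3, Pow(Add(-3, Pow(L, 2)), -1))), -1)) = Mul(Mul(2, L), Pow(Add(W, Mul(3, Pow(Add(-3, Pow(L, 2)), -1))), -1)) = Mul(2, L, Pow(Add(W, Mul(3, Pow(Add(-3, Pow(L, 2)), -1))), -1)))
Add(Add(918185, Function('R')(724, 1208)), -503606) = Add(Add(918185, Mul(2, 1208, Pow(Add(3, Mul(724, Add(-3, Pow(1208, 2)))), -1), Add(-3, Pow(1208, 2)))), -503606) = Add(Add(918185, Mul(2, 1208, Pow(Add(3, Mul(724, Add(-3, 1459264))), -1), Add(-3, 1459264))), -503606) = Add(Add(918185, Mul(2, 1208, Pow(Add(3, Mul(724, 1459261)), -1), 1459261)), -503606) = Add(Add(918185, Mul(2, 1208, Pow(Add(3, 1056504964), -1), 1459261)), -503606) = Add(Add(918185, Mul(2, 1208, Pow(1056504967, -1), 1459261)), -503606) = Add(Add(918185, Mul(2, 1208, Rational(1, 1056504967), 1459261)), -503606) = Add(Add(918185, Rational(3525574576, 1056504967)), -503606) = Add(Rational(970070538699471, 1056504967), -503606) = Rational(438008298288469, 1056504967)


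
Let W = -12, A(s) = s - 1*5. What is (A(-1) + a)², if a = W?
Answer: 324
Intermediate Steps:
A(s) = -5 + s (A(s) = s - 5 = -5 + s)
a = -12
(A(-1) + a)² = ((-5 - 1) - 12)² = (-6 - 12)² = (-18)² = 324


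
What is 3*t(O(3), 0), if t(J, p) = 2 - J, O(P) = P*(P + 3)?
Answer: -48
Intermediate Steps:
O(P) = P*(3 + P)
3*t(O(3), 0) = 3*(2 - 3*(3 + 3)) = 3*(2 - 3*6) = 3*(2 - 1*18) = 3*(2 - 18) = 3*(-16) = -48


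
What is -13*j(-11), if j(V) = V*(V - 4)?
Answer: -2145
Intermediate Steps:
j(V) = V*(-4 + V)
-13*j(-11) = -(-143)*(-4 - 11) = -(-143)*(-15) = -13*165 = -2145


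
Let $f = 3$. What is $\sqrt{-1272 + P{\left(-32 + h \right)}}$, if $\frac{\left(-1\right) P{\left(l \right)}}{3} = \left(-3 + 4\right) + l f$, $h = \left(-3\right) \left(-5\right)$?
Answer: $i \sqrt{1122} \approx 33.496 i$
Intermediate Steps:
$h = 15$
$P{\left(l \right)} = -3 - 9 l$ ($P{\left(l \right)} = - 3 \left(\left(-3 + 4\right) + l 3\right) = - 3 \left(1 + 3 l\right) = -3 - 9 l$)
$\sqrt{-1272 + P{\left(-32 + h \right)}} = \sqrt{-1272 - \left(3 + 9 \left(-32 + 15\right)\right)} = \sqrt{-1272 - -150} = \sqrt{-1272 + \left(-3 + 153\right)} = \sqrt{-1272 + 150} = \sqrt{-1122} = i \sqrt{1122}$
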